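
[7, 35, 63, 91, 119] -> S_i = 7 + 28*i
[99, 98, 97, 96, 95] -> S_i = 99 + -1*i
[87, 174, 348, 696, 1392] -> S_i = 87*2^i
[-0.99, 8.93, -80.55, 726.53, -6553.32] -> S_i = -0.99*(-9.02)^i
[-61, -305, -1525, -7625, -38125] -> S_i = -61*5^i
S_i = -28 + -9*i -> [-28, -37, -46, -55, -64]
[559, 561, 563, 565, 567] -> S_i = 559 + 2*i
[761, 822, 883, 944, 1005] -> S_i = 761 + 61*i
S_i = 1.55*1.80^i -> [1.55, 2.79, 5.02, 9.04, 16.27]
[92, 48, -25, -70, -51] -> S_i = Random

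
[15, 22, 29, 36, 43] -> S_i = 15 + 7*i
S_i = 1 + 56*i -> [1, 57, 113, 169, 225]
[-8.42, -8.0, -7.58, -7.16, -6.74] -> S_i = -8.42 + 0.42*i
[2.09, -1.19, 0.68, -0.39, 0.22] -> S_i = 2.09*(-0.57)^i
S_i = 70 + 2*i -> [70, 72, 74, 76, 78]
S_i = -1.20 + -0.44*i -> [-1.2, -1.64, -2.08, -2.52, -2.96]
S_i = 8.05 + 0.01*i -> [8.05, 8.06, 8.07, 8.08, 8.09]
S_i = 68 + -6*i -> [68, 62, 56, 50, 44]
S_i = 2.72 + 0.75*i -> [2.72, 3.47, 4.22, 4.97, 5.72]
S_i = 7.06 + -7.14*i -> [7.06, -0.08, -7.22, -14.36, -21.5]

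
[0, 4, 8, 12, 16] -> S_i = 0 + 4*i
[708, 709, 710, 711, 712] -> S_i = 708 + 1*i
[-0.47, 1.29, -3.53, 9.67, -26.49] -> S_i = -0.47*(-2.74)^i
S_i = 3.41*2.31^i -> [3.41, 7.88, 18.2, 42.03, 97.1]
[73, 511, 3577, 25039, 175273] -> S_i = 73*7^i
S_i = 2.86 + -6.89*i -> [2.86, -4.03, -10.92, -17.81, -24.7]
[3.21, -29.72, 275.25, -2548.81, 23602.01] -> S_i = 3.21*(-9.26)^i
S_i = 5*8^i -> [5, 40, 320, 2560, 20480]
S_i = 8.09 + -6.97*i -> [8.09, 1.12, -5.85, -12.82, -19.79]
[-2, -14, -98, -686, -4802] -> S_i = -2*7^i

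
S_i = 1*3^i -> [1, 3, 9, 27, 81]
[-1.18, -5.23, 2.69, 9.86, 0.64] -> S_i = Random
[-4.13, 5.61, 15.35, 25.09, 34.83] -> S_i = -4.13 + 9.74*i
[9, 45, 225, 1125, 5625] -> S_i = 9*5^i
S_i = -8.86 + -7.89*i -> [-8.86, -16.75, -24.64, -32.53, -40.42]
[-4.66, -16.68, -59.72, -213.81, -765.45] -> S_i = -4.66*3.58^i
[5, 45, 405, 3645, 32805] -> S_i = 5*9^i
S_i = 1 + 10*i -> [1, 11, 21, 31, 41]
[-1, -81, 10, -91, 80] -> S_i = Random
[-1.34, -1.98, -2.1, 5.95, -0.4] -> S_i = Random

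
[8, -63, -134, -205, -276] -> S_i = 8 + -71*i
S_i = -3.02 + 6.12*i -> [-3.02, 3.1, 9.22, 15.34, 21.46]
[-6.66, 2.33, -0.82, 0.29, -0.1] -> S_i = -6.66*(-0.35)^i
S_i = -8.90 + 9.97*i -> [-8.9, 1.07, 11.04, 21.01, 30.98]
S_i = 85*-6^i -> [85, -510, 3060, -18360, 110160]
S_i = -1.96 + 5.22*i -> [-1.96, 3.26, 8.48, 13.7, 18.92]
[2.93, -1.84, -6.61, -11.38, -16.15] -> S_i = 2.93 + -4.77*i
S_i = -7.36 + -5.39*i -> [-7.36, -12.75, -18.14, -23.53, -28.92]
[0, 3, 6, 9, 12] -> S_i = 0 + 3*i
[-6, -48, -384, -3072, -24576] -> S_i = -6*8^i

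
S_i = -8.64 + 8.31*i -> [-8.64, -0.33, 7.98, 16.29, 24.6]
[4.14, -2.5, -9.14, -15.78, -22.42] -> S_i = 4.14 + -6.64*i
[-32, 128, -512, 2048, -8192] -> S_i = -32*-4^i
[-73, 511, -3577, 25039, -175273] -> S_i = -73*-7^i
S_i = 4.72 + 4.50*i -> [4.72, 9.22, 13.72, 18.22, 22.72]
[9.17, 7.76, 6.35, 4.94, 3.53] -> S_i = 9.17 + -1.41*i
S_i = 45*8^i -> [45, 360, 2880, 23040, 184320]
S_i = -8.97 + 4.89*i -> [-8.97, -4.08, 0.81, 5.7, 10.59]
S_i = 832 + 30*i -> [832, 862, 892, 922, 952]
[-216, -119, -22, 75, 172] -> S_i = -216 + 97*i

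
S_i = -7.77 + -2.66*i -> [-7.77, -10.43, -13.09, -15.75, -18.41]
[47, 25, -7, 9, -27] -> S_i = Random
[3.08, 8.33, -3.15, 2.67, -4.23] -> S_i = Random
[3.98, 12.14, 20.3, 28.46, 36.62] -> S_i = 3.98 + 8.16*i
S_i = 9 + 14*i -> [9, 23, 37, 51, 65]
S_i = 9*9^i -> [9, 81, 729, 6561, 59049]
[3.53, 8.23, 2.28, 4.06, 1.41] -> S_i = Random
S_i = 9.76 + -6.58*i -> [9.76, 3.18, -3.4, -9.98, -16.56]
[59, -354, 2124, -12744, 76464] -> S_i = 59*-6^i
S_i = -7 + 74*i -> [-7, 67, 141, 215, 289]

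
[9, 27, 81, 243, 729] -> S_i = 9*3^i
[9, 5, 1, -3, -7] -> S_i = 9 + -4*i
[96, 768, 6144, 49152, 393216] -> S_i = 96*8^i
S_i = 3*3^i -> [3, 9, 27, 81, 243]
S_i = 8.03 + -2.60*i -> [8.03, 5.43, 2.83, 0.23, -2.37]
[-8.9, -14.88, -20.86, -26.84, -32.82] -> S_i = -8.90 + -5.98*i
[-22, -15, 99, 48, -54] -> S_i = Random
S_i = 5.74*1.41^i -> [5.74, 8.09, 11.41, 16.09, 22.69]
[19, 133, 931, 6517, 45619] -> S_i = 19*7^i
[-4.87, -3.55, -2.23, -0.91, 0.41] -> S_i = -4.87 + 1.32*i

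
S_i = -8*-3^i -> [-8, 24, -72, 216, -648]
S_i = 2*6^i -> [2, 12, 72, 432, 2592]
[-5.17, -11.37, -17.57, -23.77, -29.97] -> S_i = -5.17 + -6.20*i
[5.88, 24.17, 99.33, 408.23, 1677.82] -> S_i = 5.88*4.11^i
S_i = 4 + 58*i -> [4, 62, 120, 178, 236]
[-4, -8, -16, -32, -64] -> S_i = -4*2^i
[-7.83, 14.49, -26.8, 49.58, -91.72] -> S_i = -7.83*(-1.85)^i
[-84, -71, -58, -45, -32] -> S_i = -84 + 13*i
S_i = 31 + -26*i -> [31, 5, -21, -47, -73]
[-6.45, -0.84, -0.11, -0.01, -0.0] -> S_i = -6.45*0.13^i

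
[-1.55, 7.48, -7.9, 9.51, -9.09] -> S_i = Random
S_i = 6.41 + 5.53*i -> [6.41, 11.94, 17.47, 23.0, 28.53]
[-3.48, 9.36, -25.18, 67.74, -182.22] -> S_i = -3.48*(-2.69)^i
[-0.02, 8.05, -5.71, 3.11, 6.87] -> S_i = Random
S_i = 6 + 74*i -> [6, 80, 154, 228, 302]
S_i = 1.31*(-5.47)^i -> [1.31, -7.17, 39.2, -214.4, 1172.79]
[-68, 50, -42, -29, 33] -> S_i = Random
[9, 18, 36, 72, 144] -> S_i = 9*2^i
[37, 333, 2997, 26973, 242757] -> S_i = 37*9^i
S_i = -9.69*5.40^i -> [-9.69, -52.33, -282.56, -1525.83, -8239.46]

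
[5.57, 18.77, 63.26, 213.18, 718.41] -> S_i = 5.57*3.37^i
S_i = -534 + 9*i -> [-534, -525, -516, -507, -498]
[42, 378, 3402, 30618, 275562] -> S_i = 42*9^i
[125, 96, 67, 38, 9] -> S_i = 125 + -29*i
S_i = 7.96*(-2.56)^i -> [7.96, -20.38, 52.17, -133.55, 341.88]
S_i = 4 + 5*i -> [4, 9, 14, 19, 24]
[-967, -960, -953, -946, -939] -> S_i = -967 + 7*i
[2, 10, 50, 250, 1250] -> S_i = 2*5^i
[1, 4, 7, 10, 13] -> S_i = 1 + 3*i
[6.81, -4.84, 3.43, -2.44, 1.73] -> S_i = 6.81*(-0.71)^i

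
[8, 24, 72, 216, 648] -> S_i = 8*3^i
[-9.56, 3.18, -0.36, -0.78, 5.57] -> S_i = Random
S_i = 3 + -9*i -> [3, -6, -15, -24, -33]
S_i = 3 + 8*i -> [3, 11, 19, 27, 35]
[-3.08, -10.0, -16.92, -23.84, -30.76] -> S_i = -3.08 + -6.92*i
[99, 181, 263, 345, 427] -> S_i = 99 + 82*i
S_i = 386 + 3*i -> [386, 389, 392, 395, 398]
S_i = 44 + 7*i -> [44, 51, 58, 65, 72]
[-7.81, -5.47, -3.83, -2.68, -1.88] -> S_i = -7.81*0.70^i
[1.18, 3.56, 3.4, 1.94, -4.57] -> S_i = Random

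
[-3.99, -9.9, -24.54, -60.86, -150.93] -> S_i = -3.99*2.48^i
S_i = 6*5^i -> [6, 30, 150, 750, 3750]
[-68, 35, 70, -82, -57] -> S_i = Random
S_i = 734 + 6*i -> [734, 740, 746, 752, 758]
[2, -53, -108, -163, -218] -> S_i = 2 + -55*i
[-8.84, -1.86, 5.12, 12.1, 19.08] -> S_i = -8.84 + 6.98*i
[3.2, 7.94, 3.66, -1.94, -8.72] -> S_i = Random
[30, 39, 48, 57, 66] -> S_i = 30 + 9*i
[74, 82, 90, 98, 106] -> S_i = 74 + 8*i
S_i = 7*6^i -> [7, 42, 252, 1512, 9072]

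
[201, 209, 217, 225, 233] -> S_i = 201 + 8*i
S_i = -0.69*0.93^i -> [-0.69, -0.64, -0.6, -0.56, -0.52]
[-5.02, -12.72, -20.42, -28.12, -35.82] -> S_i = -5.02 + -7.70*i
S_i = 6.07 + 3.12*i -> [6.07, 9.19, 12.31, 15.43, 18.55]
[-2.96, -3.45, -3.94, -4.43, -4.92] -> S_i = -2.96 + -0.49*i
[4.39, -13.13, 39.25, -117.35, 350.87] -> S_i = 4.39*(-2.99)^i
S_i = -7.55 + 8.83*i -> [-7.55, 1.28, 10.11, 18.94, 27.77]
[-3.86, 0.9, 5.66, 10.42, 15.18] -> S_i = -3.86 + 4.76*i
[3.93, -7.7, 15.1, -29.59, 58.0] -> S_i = 3.93*(-1.96)^i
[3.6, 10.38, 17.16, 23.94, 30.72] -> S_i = 3.60 + 6.78*i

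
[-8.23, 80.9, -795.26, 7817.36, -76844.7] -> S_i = -8.23*(-9.83)^i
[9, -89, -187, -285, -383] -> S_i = 9 + -98*i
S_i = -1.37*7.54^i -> [-1.37, -10.33, -77.89, -587.27, -4427.98]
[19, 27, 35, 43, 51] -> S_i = 19 + 8*i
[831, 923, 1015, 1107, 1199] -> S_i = 831 + 92*i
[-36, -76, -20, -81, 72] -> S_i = Random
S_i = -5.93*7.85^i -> [-5.93, -46.55, -365.42, -2868.56, -22518.18]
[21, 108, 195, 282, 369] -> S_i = 21 + 87*i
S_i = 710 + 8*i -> [710, 718, 726, 734, 742]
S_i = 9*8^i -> [9, 72, 576, 4608, 36864]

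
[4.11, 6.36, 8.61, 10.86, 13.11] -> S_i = 4.11 + 2.25*i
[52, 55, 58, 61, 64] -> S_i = 52 + 3*i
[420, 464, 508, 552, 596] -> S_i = 420 + 44*i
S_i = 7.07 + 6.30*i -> [7.07, 13.37, 19.67, 25.97, 32.27]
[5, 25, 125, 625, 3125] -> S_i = 5*5^i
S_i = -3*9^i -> [-3, -27, -243, -2187, -19683]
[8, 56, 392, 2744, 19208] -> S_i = 8*7^i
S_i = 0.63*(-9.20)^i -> [0.63, -5.8, 53.32, -490.57, 4513.28]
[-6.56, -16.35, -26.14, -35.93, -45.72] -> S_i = -6.56 + -9.79*i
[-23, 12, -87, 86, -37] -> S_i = Random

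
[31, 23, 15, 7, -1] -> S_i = 31 + -8*i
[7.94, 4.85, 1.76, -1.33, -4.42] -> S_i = 7.94 + -3.09*i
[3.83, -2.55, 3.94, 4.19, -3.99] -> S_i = Random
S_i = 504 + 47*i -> [504, 551, 598, 645, 692]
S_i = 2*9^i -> [2, 18, 162, 1458, 13122]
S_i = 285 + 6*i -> [285, 291, 297, 303, 309]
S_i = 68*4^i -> [68, 272, 1088, 4352, 17408]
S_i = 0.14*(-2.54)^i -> [0.14, -0.36, 0.9, -2.29, 5.83]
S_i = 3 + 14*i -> [3, 17, 31, 45, 59]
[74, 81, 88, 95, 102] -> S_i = 74 + 7*i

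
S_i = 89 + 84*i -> [89, 173, 257, 341, 425]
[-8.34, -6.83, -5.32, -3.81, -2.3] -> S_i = -8.34 + 1.51*i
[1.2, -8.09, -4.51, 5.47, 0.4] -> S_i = Random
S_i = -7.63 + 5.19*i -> [-7.63, -2.44, 2.75, 7.94, 13.13]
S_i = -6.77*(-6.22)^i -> [-6.77, 42.11, -261.92, 1629.15, -10133.28]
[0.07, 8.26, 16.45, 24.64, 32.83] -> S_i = 0.07 + 8.19*i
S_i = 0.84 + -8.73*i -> [0.84, -7.89, -16.62, -25.35, -34.08]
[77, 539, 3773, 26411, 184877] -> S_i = 77*7^i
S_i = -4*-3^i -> [-4, 12, -36, 108, -324]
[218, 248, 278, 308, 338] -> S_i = 218 + 30*i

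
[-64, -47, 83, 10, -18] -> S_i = Random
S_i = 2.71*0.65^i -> [2.71, 1.76, 1.14, 0.74, 0.48]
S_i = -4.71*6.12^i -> [-4.71, -28.83, -176.41, -1079.63, -6607.34]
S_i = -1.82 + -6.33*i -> [-1.82, -8.15, -14.48, -20.81, -27.14]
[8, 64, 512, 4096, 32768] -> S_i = 8*8^i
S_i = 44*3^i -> [44, 132, 396, 1188, 3564]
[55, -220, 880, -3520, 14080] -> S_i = 55*-4^i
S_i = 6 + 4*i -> [6, 10, 14, 18, 22]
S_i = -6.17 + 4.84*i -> [-6.17, -1.33, 3.51, 8.35, 13.19]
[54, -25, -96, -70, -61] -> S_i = Random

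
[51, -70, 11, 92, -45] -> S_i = Random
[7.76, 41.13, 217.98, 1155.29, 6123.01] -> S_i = 7.76*5.30^i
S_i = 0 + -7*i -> [0, -7, -14, -21, -28]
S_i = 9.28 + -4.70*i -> [9.28, 4.58, -0.12, -4.82, -9.52]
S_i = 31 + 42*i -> [31, 73, 115, 157, 199]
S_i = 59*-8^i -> [59, -472, 3776, -30208, 241664]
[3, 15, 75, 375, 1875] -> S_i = 3*5^i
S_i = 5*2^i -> [5, 10, 20, 40, 80]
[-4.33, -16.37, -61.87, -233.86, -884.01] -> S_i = -4.33*3.78^i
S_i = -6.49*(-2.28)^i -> [-6.49, 14.8, -33.74, 76.92, -175.38]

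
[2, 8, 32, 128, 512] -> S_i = 2*4^i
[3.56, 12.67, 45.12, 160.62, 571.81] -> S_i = 3.56*3.56^i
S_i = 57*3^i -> [57, 171, 513, 1539, 4617]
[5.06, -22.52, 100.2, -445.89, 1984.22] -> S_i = 5.06*(-4.45)^i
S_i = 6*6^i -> [6, 36, 216, 1296, 7776]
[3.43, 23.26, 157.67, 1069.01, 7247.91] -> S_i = 3.43*6.78^i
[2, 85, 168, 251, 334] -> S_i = 2 + 83*i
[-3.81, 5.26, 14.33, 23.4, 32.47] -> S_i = -3.81 + 9.07*i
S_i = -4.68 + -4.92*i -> [-4.68, -9.6, -14.52, -19.44, -24.36]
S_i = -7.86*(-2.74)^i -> [-7.86, 21.54, -59.01, 161.69, -443.02]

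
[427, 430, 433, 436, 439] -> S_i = 427 + 3*i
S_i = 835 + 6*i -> [835, 841, 847, 853, 859]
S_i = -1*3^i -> [-1, -3, -9, -27, -81]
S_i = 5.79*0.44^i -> [5.79, 2.55, 1.12, 0.49, 0.22]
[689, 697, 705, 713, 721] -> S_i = 689 + 8*i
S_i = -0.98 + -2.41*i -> [-0.98, -3.39, -5.8, -8.21, -10.62]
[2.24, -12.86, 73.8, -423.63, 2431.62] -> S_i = 2.24*(-5.74)^i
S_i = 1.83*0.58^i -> [1.83, 1.06, 0.62, 0.36, 0.21]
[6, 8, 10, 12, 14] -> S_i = 6 + 2*i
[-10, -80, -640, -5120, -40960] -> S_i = -10*8^i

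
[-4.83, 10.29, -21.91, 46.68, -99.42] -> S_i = -4.83*(-2.13)^i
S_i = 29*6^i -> [29, 174, 1044, 6264, 37584]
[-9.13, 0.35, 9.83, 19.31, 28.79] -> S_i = -9.13 + 9.48*i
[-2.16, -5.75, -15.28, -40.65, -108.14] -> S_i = -2.16*2.66^i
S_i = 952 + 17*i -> [952, 969, 986, 1003, 1020]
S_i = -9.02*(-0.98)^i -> [-9.02, 8.84, -8.66, 8.49, -8.32]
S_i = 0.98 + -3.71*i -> [0.98, -2.73, -6.44, -10.15, -13.86]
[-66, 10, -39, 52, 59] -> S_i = Random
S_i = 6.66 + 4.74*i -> [6.66, 11.4, 16.14, 20.88, 25.62]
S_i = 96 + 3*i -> [96, 99, 102, 105, 108]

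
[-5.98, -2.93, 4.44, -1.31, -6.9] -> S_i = Random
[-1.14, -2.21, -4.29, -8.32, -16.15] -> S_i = -1.14*1.94^i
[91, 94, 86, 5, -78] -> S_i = Random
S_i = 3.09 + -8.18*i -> [3.09, -5.09, -13.27, -21.45, -29.63]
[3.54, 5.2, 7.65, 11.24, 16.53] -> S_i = 3.54*1.47^i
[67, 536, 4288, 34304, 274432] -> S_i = 67*8^i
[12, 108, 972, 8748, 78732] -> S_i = 12*9^i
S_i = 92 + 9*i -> [92, 101, 110, 119, 128]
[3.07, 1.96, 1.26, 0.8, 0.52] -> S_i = 3.07*0.64^i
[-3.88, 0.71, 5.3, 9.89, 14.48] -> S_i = -3.88 + 4.59*i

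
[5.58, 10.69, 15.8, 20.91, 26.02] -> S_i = 5.58 + 5.11*i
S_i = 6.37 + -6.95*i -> [6.37, -0.58, -7.53, -14.48, -21.43]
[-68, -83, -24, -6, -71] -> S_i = Random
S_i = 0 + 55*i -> [0, 55, 110, 165, 220]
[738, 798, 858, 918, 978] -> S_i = 738 + 60*i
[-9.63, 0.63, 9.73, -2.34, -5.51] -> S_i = Random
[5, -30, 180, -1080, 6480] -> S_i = 5*-6^i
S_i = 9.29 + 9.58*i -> [9.29, 18.87, 28.45, 38.03, 47.61]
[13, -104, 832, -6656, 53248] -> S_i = 13*-8^i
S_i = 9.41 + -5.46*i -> [9.41, 3.95, -1.51, -6.97, -12.43]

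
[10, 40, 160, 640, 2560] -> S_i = 10*4^i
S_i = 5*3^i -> [5, 15, 45, 135, 405]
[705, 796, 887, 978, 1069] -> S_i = 705 + 91*i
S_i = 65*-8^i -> [65, -520, 4160, -33280, 266240]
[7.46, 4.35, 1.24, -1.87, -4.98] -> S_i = 7.46 + -3.11*i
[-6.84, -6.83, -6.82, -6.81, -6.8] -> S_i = -6.84 + 0.01*i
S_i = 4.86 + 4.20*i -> [4.86, 9.06, 13.26, 17.46, 21.66]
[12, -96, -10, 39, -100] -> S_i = Random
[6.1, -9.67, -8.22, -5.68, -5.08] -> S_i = Random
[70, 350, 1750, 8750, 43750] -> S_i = 70*5^i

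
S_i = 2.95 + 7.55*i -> [2.95, 10.5, 18.05, 25.6, 33.15]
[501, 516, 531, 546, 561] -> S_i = 501 + 15*i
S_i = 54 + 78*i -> [54, 132, 210, 288, 366]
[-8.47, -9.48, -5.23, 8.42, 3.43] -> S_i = Random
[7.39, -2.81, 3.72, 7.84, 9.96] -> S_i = Random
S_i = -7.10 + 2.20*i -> [-7.1, -4.9, -2.7, -0.5, 1.7]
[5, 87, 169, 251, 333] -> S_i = 5 + 82*i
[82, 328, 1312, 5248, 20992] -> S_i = 82*4^i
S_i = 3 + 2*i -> [3, 5, 7, 9, 11]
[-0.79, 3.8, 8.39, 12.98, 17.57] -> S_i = -0.79 + 4.59*i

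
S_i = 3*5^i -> [3, 15, 75, 375, 1875]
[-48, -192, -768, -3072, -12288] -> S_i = -48*4^i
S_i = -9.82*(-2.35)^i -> [-9.82, 23.08, -54.23, 127.44, -299.49]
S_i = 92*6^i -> [92, 552, 3312, 19872, 119232]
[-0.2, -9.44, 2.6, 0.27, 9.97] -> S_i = Random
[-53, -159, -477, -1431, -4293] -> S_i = -53*3^i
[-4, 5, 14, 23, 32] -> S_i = -4 + 9*i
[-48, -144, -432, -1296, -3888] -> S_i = -48*3^i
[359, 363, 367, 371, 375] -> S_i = 359 + 4*i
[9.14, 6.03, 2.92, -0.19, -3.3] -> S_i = 9.14 + -3.11*i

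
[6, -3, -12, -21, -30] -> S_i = 6 + -9*i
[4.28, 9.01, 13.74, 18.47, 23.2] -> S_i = 4.28 + 4.73*i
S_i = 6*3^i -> [6, 18, 54, 162, 486]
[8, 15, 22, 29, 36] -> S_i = 8 + 7*i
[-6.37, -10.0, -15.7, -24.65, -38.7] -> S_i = -6.37*1.57^i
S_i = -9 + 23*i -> [-9, 14, 37, 60, 83]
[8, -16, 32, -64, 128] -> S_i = 8*-2^i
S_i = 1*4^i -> [1, 4, 16, 64, 256]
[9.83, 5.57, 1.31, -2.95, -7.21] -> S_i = 9.83 + -4.26*i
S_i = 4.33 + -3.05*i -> [4.33, 1.28, -1.77, -4.82, -7.87]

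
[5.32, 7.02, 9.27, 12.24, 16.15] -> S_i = 5.32*1.32^i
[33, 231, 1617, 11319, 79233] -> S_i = 33*7^i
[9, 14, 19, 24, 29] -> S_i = 9 + 5*i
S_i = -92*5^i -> [-92, -460, -2300, -11500, -57500]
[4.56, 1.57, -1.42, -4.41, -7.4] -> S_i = 4.56 + -2.99*i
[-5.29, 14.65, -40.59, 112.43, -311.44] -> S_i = -5.29*(-2.77)^i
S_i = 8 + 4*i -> [8, 12, 16, 20, 24]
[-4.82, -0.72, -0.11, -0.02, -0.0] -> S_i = -4.82*0.15^i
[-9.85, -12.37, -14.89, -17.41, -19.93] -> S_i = -9.85 + -2.52*i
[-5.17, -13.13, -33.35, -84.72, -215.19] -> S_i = -5.17*2.54^i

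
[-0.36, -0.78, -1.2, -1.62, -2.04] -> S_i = -0.36 + -0.42*i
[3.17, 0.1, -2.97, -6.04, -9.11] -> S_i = 3.17 + -3.07*i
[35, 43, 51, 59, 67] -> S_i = 35 + 8*i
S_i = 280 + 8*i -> [280, 288, 296, 304, 312]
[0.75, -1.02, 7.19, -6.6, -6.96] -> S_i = Random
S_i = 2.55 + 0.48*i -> [2.55, 3.03, 3.51, 3.99, 4.47]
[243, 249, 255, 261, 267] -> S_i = 243 + 6*i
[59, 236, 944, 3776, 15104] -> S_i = 59*4^i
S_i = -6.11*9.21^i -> [-6.11, -56.27, -518.28, -4773.32, -43962.23]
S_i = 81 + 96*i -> [81, 177, 273, 369, 465]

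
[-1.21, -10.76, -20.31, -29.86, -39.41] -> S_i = -1.21 + -9.55*i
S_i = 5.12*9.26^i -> [5.12, 47.41, 439.03, 4065.4, 37645.57]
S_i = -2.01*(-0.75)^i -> [-2.01, 1.51, -1.13, 0.85, -0.64]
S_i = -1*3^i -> [-1, -3, -9, -27, -81]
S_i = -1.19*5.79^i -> [-1.19, -6.89, -39.89, -230.98, -1337.4]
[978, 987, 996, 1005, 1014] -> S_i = 978 + 9*i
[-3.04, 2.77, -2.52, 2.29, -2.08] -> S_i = -3.04*(-0.91)^i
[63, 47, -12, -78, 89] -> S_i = Random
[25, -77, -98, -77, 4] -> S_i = Random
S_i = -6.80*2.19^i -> [-6.8, -14.89, -32.61, -71.42, -156.42]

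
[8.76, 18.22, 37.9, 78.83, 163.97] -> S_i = 8.76*2.08^i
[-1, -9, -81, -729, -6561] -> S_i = -1*9^i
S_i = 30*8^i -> [30, 240, 1920, 15360, 122880]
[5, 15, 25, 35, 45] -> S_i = 5 + 10*i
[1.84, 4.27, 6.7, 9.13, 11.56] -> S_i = 1.84 + 2.43*i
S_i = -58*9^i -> [-58, -522, -4698, -42282, -380538]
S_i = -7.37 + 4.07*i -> [-7.37, -3.3, 0.77, 4.84, 8.91]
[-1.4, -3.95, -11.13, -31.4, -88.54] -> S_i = -1.40*2.82^i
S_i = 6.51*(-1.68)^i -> [6.51, -10.94, 18.37, -30.87, 51.86]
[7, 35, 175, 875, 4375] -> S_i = 7*5^i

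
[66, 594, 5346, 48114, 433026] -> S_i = 66*9^i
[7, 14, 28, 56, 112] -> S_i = 7*2^i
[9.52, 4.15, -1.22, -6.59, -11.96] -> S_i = 9.52 + -5.37*i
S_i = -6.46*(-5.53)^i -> [-6.46, 35.72, -197.55, 1092.47, -6041.34]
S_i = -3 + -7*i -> [-3, -10, -17, -24, -31]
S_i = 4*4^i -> [4, 16, 64, 256, 1024]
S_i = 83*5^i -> [83, 415, 2075, 10375, 51875]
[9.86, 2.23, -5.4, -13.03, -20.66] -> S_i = 9.86 + -7.63*i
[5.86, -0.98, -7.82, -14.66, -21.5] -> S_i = 5.86 + -6.84*i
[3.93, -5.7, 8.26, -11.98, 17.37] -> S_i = 3.93*(-1.45)^i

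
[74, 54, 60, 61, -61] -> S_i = Random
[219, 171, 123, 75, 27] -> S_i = 219 + -48*i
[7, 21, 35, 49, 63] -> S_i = 7 + 14*i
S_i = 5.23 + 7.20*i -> [5.23, 12.43, 19.63, 26.83, 34.03]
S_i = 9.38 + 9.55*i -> [9.38, 18.93, 28.48, 38.03, 47.58]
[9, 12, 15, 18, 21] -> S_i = 9 + 3*i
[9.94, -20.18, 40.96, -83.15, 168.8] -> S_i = 9.94*(-2.03)^i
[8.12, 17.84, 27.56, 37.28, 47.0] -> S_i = 8.12 + 9.72*i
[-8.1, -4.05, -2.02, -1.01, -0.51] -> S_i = -8.10*0.50^i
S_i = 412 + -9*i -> [412, 403, 394, 385, 376]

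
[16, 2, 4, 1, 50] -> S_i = Random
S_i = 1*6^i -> [1, 6, 36, 216, 1296]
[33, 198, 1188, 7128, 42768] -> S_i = 33*6^i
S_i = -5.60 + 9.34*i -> [-5.6, 3.74, 13.08, 22.42, 31.76]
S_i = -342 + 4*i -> [-342, -338, -334, -330, -326]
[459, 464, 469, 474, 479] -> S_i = 459 + 5*i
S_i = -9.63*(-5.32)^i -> [-9.63, 51.23, -272.55, 1449.98, -7713.88]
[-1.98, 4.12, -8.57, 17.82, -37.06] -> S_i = -1.98*(-2.08)^i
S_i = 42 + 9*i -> [42, 51, 60, 69, 78]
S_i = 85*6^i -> [85, 510, 3060, 18360, 110160]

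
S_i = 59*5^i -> [59, 295, 1475, 7375, 36875]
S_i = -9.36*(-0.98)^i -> [-9.36, 9.17, -8.99, 8.81, -8.63]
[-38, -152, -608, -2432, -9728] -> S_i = -38*4^i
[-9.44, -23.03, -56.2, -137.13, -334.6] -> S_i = -9.44*2.44^i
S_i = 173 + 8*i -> [173, 181, 189, 197, 205]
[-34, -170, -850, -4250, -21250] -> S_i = -34*5^i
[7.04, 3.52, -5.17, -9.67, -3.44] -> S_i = Random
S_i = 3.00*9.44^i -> [3.0, 28.32, 267.34, 2523.7, 23823.7]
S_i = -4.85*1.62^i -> [-4.85, -7.86, -12.73, -20.62, -33.4]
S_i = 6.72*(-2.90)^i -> [6.72, -19.49, 56.52, -163.89, 475.29]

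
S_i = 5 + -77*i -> [5, -72, -149, -226, -303]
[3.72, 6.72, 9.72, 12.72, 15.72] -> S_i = 3.72 + 3.00*i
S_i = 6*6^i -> [6, 36, 216, 1296, 7776]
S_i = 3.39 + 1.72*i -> [3.39, 5.11, 6.83, 8.55, 10.27]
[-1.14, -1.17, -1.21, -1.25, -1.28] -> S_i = -1.14*1.03^i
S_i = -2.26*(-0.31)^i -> [-2.26, 0.7, -0.22, 0.07, -0.02]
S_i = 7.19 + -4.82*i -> [7.19, 2.37, -2.45, -7.27, -12.09]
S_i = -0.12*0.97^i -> [-0.12, -0.12, -0.11, -0.11, -0.11]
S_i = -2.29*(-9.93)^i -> [-2.29, 22.74, -225.81, 2242.25, -22265.5]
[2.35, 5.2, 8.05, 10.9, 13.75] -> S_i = 2.35 + 2.85*i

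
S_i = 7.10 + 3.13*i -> [7.1, 10.23, 13.36, 16.49, 19.62]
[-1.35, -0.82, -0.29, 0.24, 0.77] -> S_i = -1.35 + 0.53*i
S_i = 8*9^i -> [8, 72, 648, 5832, 52488]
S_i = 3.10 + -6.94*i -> [3.1, -3.84, -10.78, -17.72, -24.66]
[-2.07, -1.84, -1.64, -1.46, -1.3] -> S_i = -2.07*0.89^i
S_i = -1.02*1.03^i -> [-1.02, -1.05, -1.08, -1.11, -1.15]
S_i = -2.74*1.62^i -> [-2.74, -4.44, -7.19, -11.65, -18.87]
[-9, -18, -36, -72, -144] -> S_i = -9*2^i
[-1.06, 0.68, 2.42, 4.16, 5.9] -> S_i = -1.06 + 1.74*i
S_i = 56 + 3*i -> [56, 59, 62, 65, 68]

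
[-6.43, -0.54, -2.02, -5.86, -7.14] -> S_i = Random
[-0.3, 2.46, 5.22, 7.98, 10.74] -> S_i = -0.30 + 2.76*i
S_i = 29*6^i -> [29, 174, 1044, 6264, 37584]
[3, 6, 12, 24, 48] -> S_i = 3*2^i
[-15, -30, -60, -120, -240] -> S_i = -15*2^i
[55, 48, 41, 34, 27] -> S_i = 55 + -7*i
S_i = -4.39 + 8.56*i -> [-4.39, 4.17, 12.73, 21.29, 29.85]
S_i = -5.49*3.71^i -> [-5.49, -20.37, -75.56, -280.35, -1040.08]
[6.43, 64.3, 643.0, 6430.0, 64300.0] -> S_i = 6.43*10.00^i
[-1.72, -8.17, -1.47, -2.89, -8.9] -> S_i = Random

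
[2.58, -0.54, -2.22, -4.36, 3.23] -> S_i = Random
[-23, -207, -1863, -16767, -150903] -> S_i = -23*9^i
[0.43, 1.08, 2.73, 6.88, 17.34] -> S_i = 0.43*2.52^i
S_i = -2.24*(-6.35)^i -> [-2.24, 14.22, -90.32, 573.55, -3642.02]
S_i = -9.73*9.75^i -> [-9.73, -94.87, -924.96, -9018.34, -87928.83]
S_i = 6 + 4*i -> [6, 10, 14, 18, 22]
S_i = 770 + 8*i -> [770, 778, 786, 794, 802]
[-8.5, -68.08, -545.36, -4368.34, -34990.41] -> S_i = -8.50*8.01^i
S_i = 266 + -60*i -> [266, 206, 146, 86, 26]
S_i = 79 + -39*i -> [79, 40, 1, -38, -77]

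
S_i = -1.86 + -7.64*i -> [-1.86, -9.5, -17.14, -24.78, -32.42]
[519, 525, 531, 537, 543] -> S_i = 519 + 6*i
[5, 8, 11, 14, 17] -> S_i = 5 + 3*i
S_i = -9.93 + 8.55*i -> [-9.93, -1.38, 7.17, 15.72, 24.27]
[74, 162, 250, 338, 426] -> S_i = 74 + 88*i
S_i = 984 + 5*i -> [984, 989, 994, 999, 1004]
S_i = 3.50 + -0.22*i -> [3.5, 3.28, 3.06, 2.84, 2.62]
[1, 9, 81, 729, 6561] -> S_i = 1*9^i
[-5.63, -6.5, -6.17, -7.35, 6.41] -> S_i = Random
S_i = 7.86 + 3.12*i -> [7.86, 10.98, 14.1, 17.22, 20.34]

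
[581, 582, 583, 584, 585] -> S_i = 581 + 1*i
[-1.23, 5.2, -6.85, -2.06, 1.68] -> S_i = Random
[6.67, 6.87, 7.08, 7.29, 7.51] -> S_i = 6.67*1.03^i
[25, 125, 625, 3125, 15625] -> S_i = 25*5^i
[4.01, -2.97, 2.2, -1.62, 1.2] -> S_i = 4.01*(-0.74)^i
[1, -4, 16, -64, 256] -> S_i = 1*-4^i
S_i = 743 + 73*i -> [743, 816, 889, 962, 1035]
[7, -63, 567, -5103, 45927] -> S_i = 7*-9^i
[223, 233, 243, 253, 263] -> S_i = 223 + 10*i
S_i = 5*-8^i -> [5, -40, 320, -2560, 20480]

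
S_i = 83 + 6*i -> [83, 89, 95, 101, 107]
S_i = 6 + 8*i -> [6, 14, 22, 30, 38]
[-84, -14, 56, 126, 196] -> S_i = -84 + 70*i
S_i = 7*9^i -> [7, 63, 567, 5103, 45927]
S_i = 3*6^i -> [3, 18, 108, 648, 3888]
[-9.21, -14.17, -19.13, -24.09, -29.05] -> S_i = -9.21 + -4.96*i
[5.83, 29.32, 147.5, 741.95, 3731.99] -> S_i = 5.83*5.03^i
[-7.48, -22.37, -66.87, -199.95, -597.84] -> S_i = -7.48*2.99^i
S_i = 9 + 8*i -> [9, 17, 25, 33, 41]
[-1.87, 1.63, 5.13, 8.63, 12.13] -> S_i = -1.87 + 3.50*i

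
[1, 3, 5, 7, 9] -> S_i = 1 + 2*i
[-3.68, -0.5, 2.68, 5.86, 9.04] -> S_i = -3.68 + 3.18*i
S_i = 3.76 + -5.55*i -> [3.76, -1.79, -7.34, -12.89, -18.44]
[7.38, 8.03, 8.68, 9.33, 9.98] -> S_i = 7.38 + 0.65*i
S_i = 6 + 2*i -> [6, 8, 10, 12, 14]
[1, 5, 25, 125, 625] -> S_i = 1*5^i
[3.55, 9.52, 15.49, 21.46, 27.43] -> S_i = 3.55 + 5.97*i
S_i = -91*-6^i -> [-91, 546, -3276, 19656, -117936]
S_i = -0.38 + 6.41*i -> [-0.38, 6.03, 12.44, 18.85, 25.26]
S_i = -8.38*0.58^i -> [-8.38, -4.86, -2.82, -1.64, -0.95]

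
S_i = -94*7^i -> [-94, -658, -4606, -32242, -225694]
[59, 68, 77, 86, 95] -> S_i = 59 + 9*i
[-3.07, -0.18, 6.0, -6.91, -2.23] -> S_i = Random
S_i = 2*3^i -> [2, 6, 18, 54, 162]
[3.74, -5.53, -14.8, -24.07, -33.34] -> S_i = 3.74 + -9.27*i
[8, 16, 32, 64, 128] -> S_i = 8*2^i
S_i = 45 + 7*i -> [45, 52, 59, 66, 73]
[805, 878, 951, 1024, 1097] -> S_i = 805 + 73*i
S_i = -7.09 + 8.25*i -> [-7.09, 1.16, 9.41, 17.66, 25.91]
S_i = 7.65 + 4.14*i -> [7.65, 11.79, 15.93, 20.07, 24.21]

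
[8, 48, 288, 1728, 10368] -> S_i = 8*6^i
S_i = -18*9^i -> [-18, -162, -1458, -13122, -118098]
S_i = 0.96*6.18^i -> [0.96, 5.93, 36.66, 226.59, 1400.31]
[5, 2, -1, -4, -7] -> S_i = 5 + -3*i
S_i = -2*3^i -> [-2, -6, -18, -54, -162]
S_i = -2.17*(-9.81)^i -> [-2.17, 21.29, -208.83, 2048.65, -20097.21]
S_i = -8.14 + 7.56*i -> [-8.14, -0.58, 6.98, 14.54, 22.1]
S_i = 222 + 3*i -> [222, 225, 228, 231, 234]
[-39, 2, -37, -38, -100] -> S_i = Random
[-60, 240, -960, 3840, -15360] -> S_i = -60*-4^i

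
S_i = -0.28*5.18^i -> [-0.28, -1.45, -7.51, -38.92, -201.59]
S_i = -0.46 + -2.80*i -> [-0.46, -3.26, -6.06, -8.86, -11.66]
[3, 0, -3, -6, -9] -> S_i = 3 + -3*i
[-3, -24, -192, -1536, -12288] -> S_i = -3*8^i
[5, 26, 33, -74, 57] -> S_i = Random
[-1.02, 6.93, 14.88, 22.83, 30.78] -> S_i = -1.02 + 7.95*i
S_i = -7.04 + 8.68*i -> [-7.04, 1.64, 10.32, 19.0, 27.68]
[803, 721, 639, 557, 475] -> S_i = 803 + -82*i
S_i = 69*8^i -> [69, 552, 4416, 35328, 282624]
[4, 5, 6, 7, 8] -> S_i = 4 + 1*i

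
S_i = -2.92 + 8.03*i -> [-2.92, 5.11, 13.14, 21.17, 29.2]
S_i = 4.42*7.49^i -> [4.42, 33.11, 247.96, 1857.24, 13910.72]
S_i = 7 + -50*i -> [7, -43, -93, -143, -193]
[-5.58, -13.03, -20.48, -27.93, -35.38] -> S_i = -5.58 + -7.45*i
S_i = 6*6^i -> [6, 36, 216, 1296, 7776]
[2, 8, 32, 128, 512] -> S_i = 2*4^i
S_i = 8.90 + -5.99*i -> [8.9, 2.91, -3.08, -9.07, -15.06]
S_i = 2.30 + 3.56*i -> [2.3, 5.86, 9.42, 12.98, 16.54]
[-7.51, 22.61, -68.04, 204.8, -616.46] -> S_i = -7.51*(-3.01)^i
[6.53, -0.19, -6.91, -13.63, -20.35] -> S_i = 6.53 + -6.72*i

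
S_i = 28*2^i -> [28, 56, 112, 224, 448]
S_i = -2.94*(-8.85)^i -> [-2.94, 26.02, -230.27, 2037.87, -18035.18]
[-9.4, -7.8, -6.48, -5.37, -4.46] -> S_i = -9.40*0.83^i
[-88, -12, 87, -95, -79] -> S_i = Random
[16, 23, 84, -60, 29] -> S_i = Random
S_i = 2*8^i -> [2, 16, 128, 1024, 8192]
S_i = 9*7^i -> [9, 63, 441, 3087, 21609]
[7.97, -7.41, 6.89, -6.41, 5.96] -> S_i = 7.97*(-0.93)^i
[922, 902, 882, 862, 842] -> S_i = 922 + -20*i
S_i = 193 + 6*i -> [193, 199, 205, 211, 217]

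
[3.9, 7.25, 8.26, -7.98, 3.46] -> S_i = Random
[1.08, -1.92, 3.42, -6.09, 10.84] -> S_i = 1.08*(-1.78)^i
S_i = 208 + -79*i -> [208, 129, 50, -29, -108]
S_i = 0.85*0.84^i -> [0.85, 0.71, 0.6, 0.5, 0.42]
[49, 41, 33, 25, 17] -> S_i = 49 + -8*i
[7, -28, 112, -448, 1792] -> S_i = 7*-4^i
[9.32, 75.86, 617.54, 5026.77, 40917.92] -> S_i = 9.32*8.14^i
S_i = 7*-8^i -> [7, -56, 448, -3584, 28672]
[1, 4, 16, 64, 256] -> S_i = 1*4^i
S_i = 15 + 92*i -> [15, 107, 199, 291, 383]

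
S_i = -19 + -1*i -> [-19, -20, -21, -22, -23]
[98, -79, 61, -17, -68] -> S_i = Random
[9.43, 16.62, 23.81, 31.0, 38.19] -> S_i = 9.43 + 7.19*i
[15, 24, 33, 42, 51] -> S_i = 15 + 9*i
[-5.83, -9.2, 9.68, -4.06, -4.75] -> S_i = Random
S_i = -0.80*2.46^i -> [-0.8, -1.97, -4.84, -11.91, -29.3]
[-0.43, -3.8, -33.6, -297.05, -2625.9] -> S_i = -0.43*8.84^i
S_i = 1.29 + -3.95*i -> [1.29, -2.66, -6.61, -10.56, -14.51]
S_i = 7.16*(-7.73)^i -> [7.16, -55.35, 427.83, -3307.13, 25564.13]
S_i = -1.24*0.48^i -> [-1.24, -0.6, -0.29, -0.14, -0.07]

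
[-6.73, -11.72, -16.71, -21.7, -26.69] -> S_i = -6.73 + -4.99*i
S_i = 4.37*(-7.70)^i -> [4.37, -33.65, 259.1, -1995.05, 15361.88]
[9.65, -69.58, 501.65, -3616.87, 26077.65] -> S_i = 9.65*(-7.21)^i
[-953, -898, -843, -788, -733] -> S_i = -953 + 55*i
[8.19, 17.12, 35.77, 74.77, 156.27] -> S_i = 8.19*2.09^i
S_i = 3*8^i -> [3, 24, 192, 1536, 12288]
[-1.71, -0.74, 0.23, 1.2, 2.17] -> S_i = -1.71 + 0.97*i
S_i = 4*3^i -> [4, 12, 36, 108, 324]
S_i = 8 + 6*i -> [8, 14, 20, 26, 32]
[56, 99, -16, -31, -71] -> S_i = Random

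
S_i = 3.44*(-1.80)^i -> [3.44, -6.19, 11.15, -20.06, 36.11]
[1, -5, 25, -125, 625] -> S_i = 1*-5^i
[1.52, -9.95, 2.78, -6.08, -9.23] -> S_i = Random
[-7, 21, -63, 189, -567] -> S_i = -7*-3^i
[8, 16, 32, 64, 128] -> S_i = 8*2^i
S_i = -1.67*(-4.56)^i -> [-1.67, 7.62, -34.73, 158.35, -722.06]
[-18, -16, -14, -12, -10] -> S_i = -18 + 2*i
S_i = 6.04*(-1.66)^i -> [6.04, -10.03, 16.64, -27.63, 45.86]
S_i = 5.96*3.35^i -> [5.96, 19.97, 66.89, 224.07, 750.63]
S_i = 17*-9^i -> [17, -153, 1377, -12393, 111537]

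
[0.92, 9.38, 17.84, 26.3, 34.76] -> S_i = 0.92 + 8.46*i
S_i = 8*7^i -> [8, 56, 392, 2744, 19208]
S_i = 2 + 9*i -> [2, 11, 20, 29, 38]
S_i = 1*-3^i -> [1, -3, 9, -27, 81]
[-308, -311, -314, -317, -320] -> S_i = -308 + -3*i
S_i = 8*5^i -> [8, 40, 200, 1000, 5000]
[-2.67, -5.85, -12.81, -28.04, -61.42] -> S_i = -2.67*2.19^i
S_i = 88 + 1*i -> [88, 89, 90, 91, 92]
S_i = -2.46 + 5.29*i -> [-2.46, 2.83, 8.12, 13.41, 18.7]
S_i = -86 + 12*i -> [-86, -74, -62, -50, -38]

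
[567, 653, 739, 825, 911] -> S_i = 567 + 86*i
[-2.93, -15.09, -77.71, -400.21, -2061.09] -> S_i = -2.93*5.15^i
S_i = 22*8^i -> [22, 176, 1408, 11264, 90112]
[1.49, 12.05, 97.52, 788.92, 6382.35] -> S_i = 1.49*8.09^i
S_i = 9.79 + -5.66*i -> [9.79, 4.13, -1.53, -7.19, -12.85]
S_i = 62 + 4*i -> [62, 66, 70, 74, 78]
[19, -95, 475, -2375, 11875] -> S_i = 19*-5^i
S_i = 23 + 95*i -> [23, 118, 213, 308, 403]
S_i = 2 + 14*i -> [2, 16, 30, 44, 58]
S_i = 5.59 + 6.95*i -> [5.59, 12.54, 19.49, 26.44, 33.39]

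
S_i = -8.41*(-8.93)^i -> [-8.41, 75.1, -670.65, 5988.95, -53481.28]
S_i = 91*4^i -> [91, 364, 1456, 5824, 23296]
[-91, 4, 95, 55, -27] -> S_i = Random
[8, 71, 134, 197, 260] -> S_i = 8 + 63*i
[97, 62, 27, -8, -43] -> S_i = 97 + -35*i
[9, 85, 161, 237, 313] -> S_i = 9 + 76*i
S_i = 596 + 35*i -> [596, 631, 666, 701, 736]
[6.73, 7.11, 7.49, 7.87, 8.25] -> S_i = 6.73 + 0.38*i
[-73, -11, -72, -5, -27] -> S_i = Random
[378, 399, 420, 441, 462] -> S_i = 378 + 21*i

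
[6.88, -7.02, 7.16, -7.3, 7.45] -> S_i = 6.88*(-1.02)^i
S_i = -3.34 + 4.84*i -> [-3.34, 1.5, 6.34, 11.18, 16.02]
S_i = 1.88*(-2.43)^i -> [1.88, -4.57, 11.1, -26.98, 65.55]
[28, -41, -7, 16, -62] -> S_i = Random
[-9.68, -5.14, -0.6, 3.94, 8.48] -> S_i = -9.68 + 4.54*i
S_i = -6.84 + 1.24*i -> [-6.84, -5.6, -4.36, -3.12, -1.88]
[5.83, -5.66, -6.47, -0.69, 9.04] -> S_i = Random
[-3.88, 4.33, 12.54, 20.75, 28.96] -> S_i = -3.88 + 8.21*i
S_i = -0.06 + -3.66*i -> [-0.06, -3.72, -7.38, -11.04, -14.7]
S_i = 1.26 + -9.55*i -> [1.26, -8.29, -17.84, -27.39, -36.94]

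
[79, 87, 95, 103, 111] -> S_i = 79 + 8*i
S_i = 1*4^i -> [1, 4, 16, 64, 256]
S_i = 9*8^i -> [9, 72, 576, 4608, 36864]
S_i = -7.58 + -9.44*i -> [-7.58, -17.02, -26.46, -35.9, -45.34]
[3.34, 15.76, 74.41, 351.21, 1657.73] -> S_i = 3.34*4.72^i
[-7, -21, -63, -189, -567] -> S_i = -7*3^i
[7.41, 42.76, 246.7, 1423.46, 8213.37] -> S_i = 7.41*5.77^i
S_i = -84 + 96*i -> [-84, 12, 108, 204, 300]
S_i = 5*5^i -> [5, 25, 125, 625, 3125]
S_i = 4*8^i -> [4, 32, 256, 2048, 16384]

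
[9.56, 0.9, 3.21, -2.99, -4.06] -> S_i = Random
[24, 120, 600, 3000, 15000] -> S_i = 24*5^i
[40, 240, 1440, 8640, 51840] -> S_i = 40*6^i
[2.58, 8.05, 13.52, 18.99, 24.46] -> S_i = 2.58 + 5.47*i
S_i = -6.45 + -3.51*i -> [-6.45, -9.96, -13.47, -16.98, -20.49]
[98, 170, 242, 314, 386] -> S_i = 98 + 72*i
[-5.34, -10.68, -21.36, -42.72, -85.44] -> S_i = -5.34*2.00^i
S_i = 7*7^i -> [7, 49, 343, 2401, 16807]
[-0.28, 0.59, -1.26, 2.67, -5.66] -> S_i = -0.28*(-2.12)^i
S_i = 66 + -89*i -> [66, -23, -112, -201, -290]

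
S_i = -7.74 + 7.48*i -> [-7.74, -0.26, 7.22, 14.7, 22.18]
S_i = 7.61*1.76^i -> [7.61, 13.39, 23.57, 41.49, 73.02]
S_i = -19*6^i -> [-19, -114, -684, -4104, -24624]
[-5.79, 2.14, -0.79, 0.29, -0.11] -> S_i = -5.79*(-0.37)^i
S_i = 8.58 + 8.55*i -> [8.58, 17.13, 25.68, 34.23, 42.78]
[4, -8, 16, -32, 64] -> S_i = 4*-2^i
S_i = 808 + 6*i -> [808, 814, 820, 826, 832]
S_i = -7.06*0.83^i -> [-7.06, -5.86, -4.86, -4.04, -3.35]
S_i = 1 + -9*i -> [1, -8, -17, -26, -35]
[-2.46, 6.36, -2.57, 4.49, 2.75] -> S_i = Random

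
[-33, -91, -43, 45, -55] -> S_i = Random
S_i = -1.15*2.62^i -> [-1.15, -3.01, -7.89, -20.68, -54.19]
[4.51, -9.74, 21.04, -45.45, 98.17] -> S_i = 4.51*(-2.16)^i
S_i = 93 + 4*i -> [93, 97, 101, 105, 109]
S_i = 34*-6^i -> [34, -204, 1224, -7344, 44064]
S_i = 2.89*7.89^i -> [2.89, 22.8, 179.91, 1419.48, 11199.69]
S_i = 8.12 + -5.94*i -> [8.12, 2.18, -3.76, -9.7, -15.64]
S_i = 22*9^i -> [22, 198, 1782, 16038, 144342]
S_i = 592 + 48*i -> [592, 640, 688, 736, 784]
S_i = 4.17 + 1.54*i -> [4.17, 5.71, 7.25, 8.79, 10.33]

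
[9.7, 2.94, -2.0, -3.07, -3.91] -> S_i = Random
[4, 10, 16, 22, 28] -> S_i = 4 + 6*i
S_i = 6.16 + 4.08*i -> [6.16, 10.24, 14.32, 18.4, 22.48]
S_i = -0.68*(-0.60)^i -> [-0.68, 0.41, -0.24, 0.15, -0.09]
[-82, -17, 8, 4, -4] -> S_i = Random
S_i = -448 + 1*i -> [-448, -447, -446, -445, -444]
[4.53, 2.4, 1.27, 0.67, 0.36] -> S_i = 4.53*0.53^i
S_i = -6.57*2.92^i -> [-6.57, -19.18, -56.02, -163.57, -477.64]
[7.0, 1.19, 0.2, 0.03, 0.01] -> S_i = 7.00*0.17^i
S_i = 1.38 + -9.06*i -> [1.38, -7.68, -16.74, -25.8, -34.86]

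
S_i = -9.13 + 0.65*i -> [-9.13, -8.48, -7.83, -7.18, -6.53]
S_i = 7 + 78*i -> [7, 85, 163, 241, 319]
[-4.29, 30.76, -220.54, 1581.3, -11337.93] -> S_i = -4.29*(-7.17)^i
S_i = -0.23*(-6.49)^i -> [-0.23, 1.49, -9.69, 62.87, -408.04]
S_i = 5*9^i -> [5, 45, 405, 3645, 32805]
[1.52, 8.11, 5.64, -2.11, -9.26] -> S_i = Random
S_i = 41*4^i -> [41, 164, 656, 2624, 10496]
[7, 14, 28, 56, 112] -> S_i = 7*2^i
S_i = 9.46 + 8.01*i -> [9.46, 17.47, 25.48, 33.49, 41.5]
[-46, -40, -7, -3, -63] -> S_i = Random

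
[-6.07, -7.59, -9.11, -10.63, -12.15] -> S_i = -6.07 + -1.52*i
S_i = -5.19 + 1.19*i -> [-5.19, -4.0, -2.81, -1.62, -0.43]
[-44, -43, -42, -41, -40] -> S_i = -44 + 1*i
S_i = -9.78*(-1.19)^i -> [-9.78, 11.64, -13.85, 16.48, -19.61]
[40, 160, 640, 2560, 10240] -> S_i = 40*4^i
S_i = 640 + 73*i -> [640, 713, 786, 859, 932]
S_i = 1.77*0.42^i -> [1.77, 0.74, 0.31, 0.13, 0.06]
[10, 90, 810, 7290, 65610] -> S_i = 10*9^i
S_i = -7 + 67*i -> [-7, 60, 127, 194, 261]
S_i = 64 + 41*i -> [64, 105, 146, 187, 228]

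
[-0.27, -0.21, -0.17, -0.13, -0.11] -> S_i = -0.27*0.79^i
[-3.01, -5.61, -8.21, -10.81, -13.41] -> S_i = -3.01 + -2.60*i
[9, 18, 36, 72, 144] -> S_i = 9*2^i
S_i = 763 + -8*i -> [763, 755, 747, 739, 731]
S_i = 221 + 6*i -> [221, 227, 233, 239, 245]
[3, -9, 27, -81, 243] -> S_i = 3*-3^i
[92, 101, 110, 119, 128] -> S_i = 92 + 9*i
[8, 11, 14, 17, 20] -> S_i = 8 + 3*i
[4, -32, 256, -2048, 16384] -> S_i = 4*-8^i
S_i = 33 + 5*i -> [33, 38, 43, 48, 53]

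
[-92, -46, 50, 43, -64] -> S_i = Random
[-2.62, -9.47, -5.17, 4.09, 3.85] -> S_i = Random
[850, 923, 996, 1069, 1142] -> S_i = 850 + 73*i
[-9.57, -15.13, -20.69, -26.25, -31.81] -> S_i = -9.57 + -5.56*i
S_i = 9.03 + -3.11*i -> [9.03, 5.92, 2.81, -0.3, -3.41]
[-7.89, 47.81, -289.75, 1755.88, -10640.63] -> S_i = -7.89*(-6.06)^i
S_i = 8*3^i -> [8, 24, 72, 216, 648]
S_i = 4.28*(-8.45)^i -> [4.28, -36.17, 305.6, -2582.34, 21820.8]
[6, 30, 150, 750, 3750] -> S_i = 6*5^i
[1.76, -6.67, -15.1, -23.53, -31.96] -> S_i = 1.76 + -8.43*i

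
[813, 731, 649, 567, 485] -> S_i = 813 + -82*i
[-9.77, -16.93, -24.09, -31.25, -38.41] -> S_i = -9.77 + -7.16*i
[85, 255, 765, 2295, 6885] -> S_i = 85*3^i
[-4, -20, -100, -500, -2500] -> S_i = -4*5^i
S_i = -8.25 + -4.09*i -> [-8.25, -12.34, -16.43, -20.52, -24.61]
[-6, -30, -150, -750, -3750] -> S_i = -6*5^i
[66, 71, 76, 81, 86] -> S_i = 66 + 5*i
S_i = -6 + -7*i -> [-6, -13, -20, -27, -34]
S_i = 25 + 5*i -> [25, 30, 35, 40, 45]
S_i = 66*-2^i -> [66, -132, 264, -528, 1056]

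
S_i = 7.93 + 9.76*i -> [7.93, 17.69, 27.45, 37.21, 46.97]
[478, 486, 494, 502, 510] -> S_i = 478 + 8*i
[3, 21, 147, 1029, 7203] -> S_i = 3*7^i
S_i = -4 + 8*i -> [-4, 4, 12, 20, 28]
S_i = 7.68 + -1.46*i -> [7.68, 6.22, 4.76, 3.3, 1.84]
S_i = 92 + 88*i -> [92, 180, 268, 356, 444]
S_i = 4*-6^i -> [4, -24, 144, -864, 5184]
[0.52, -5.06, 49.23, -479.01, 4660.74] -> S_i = 0.52*(-9.73)^i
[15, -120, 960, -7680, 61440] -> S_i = 15*-8^i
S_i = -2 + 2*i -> [-2, 0, 2, 4, 6]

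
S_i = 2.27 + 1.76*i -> [2.27, 4.03, 5.79, 7.55, 9.31]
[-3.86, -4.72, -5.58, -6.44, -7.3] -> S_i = -3.86 + -0.86*i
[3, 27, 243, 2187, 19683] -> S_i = 3*9^i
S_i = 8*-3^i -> [8, -24, 72, -216, 648]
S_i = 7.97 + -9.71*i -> [7.97, -1.74, -11.45, -21.16, -30.87]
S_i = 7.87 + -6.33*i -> [7.87, 1.54, -4.79, -11.12, -17.45]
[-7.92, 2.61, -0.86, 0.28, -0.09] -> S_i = -7.92*(-0.33)^i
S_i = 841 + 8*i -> [841, 849, 857, 865, 873]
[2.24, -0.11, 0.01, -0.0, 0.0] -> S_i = 2.24*(-0.05)^i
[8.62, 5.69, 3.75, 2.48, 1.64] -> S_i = 8.62*0.66^i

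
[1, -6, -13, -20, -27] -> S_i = 1 + -7*i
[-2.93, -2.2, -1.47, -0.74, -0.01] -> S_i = -2.93 + 0.73*i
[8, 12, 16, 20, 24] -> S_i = 8 + 4*i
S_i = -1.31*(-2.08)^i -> [-1.31, 2.72, -5.67, 11.79, -24.52]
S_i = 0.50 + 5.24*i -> [0.5, 5.74, 10.98, 16.22, 21.46]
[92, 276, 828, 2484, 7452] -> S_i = 92*3^i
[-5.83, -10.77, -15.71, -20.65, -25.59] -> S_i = -5.83 + -4.94*i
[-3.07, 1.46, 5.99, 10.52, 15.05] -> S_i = -3.07 + 4.53*i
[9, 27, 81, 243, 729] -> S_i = 9*3^i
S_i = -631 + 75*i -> [-631, -556, -481, -406, -331]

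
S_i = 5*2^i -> [5, 10, 20, 40, 80]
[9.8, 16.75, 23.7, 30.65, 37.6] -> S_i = 9.80 + 6.95*i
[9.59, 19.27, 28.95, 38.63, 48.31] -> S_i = 9.59 + 9.68*i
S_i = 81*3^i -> [81, 243, 729, 2187, 6561]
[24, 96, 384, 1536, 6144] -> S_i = 24*4^i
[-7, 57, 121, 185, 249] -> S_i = -7 + 64*i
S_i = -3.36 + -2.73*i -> [-3.36, -6.09, -8.82, -11.55, -14.28]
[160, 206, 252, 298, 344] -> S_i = 160 + 46*i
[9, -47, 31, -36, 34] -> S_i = Random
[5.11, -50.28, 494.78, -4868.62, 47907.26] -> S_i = 5.11*(-9.84)^i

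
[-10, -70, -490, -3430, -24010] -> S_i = -10*7^i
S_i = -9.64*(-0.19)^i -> [-9.64, 1.83, -0.35, 0.07, -0.01]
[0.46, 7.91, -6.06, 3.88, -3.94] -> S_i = Random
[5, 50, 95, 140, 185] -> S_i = 5 + 45*i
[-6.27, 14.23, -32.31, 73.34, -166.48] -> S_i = -6.27*(-2.27)^i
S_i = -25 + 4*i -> [-25, -21, -17, -13, -9]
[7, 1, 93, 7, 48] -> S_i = Random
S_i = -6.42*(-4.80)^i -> [-6.42, 30.82, -147.92, 710.0, -3408.0]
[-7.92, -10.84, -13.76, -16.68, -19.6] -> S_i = -7.92 + -2.92*i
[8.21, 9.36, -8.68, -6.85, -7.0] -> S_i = Random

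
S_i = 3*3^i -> [3, 9, 27, 81, 243]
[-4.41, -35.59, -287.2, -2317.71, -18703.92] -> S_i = -4.41*8.07^i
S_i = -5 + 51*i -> [-5, 46, 97, 148, 199]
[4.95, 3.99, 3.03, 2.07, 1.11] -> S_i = 4.95 + -0.96*i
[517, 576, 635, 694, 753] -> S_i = 517 + 59*i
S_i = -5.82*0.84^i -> [-5.82, -4.89, -4.11, -3.45, -2.9]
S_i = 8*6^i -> [8, 48, 288, 1728, 10368]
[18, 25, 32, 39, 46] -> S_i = 18 + 7*i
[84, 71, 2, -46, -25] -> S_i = Random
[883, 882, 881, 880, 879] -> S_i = 883 + -1*i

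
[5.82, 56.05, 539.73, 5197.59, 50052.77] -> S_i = 5.82*9.63^i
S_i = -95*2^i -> [-95, -190, -380, -760, -1520]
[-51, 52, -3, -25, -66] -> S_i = Random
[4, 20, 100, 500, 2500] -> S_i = 4*5^i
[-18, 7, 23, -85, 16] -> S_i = Random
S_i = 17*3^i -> [17, 51, 153, 459, 1377]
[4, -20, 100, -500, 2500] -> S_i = 4*-5^i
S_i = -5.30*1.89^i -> [-5.3, -10.02, -18.93, -35.78, -67.63]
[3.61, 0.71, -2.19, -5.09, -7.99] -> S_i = 3.61 + -2.90*i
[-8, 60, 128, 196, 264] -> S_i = -8 + 68*i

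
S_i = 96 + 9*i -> [96, 105, 114, 123, 132]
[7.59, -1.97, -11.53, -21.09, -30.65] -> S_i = 7.59 + -9.56*i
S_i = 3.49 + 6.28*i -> [3.49, 9.77, 16.05, 22.33, 28.61]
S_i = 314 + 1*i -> [314, 315, 316, 317, 318]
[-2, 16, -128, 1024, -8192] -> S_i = -2*-8^i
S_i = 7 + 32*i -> [7, 39, 71, 103, 135]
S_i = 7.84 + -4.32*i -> [7.84, 3.52, -0.8, -5.12, -9.44]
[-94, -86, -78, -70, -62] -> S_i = -94 + 8*i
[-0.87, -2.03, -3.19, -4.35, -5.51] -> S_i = -0.87 + -1.16*i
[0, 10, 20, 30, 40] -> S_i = 0 + 10*i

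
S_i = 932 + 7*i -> [932, 939, 946, 953, 960]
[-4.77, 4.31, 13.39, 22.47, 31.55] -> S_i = -4.77 + 9.08*i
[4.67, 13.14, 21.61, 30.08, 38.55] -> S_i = 4.67 + 8.47*i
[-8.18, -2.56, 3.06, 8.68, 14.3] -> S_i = -8.18 + 5.62*i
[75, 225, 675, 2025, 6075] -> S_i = 75*3^i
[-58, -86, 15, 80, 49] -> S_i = Random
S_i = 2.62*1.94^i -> [2.62, 5.08, 9.86, 19.13, 37.11]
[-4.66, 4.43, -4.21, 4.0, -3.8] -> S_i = -4.66*(-0.95)^i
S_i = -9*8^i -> [-9, -72, -576, -4608, -36864]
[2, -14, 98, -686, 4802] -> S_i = 2*-7^i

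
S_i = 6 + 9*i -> [6, 15, 24, 33, 42]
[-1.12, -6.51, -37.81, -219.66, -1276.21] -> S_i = -1.12*5.81^i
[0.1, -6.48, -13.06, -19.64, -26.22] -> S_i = 0.10 + -6.58*i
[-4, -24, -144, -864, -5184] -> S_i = -4*6^i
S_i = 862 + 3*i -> [862, 865, 868, 871, 874]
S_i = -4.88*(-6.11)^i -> [-4.88, 29.82, -182.18, 1113.12, -6801.19]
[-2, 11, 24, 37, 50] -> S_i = -2 + 13*i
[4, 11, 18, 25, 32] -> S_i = 4 + 7*i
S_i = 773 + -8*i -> [773, 765, 757, 749, 741]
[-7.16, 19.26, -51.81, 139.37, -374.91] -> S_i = -7.16*(-2.69)^i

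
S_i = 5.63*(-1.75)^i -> [5.63, -9.85, 17.24, -30.17, 52.8]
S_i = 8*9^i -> [8, 72, 648, 5832, 52488]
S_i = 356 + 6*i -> [356, 362, 368, 374, 380]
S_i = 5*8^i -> [5, 40, 320, 2560, 20480]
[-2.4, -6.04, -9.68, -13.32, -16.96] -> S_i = -2.40 + -3.64*i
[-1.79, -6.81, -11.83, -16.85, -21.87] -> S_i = -1.79 + -5.02*i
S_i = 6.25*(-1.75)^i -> [6.25, -10.94, 19.14, -33.5, 58.62]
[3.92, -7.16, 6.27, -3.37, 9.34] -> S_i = Random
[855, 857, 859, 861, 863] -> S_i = 855 + 2*i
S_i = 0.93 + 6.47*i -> [0.93, 7.4, 13.87, 20.34, 26.81]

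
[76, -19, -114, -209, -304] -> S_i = 76 + -95*i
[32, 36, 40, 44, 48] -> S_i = 32 + 4*i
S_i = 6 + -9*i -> [6, -3, -12, -21, -30]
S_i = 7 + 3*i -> [7, 10, 13, 16, 19]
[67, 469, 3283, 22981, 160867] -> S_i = 67*7^i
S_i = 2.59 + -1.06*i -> [2.59, 1.53, 0.47, -0.59, -1.65]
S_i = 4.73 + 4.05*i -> [4.73, 8.78, 12.83, 16.88, 20.93]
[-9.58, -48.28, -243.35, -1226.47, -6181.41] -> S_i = -9.58*5.04^i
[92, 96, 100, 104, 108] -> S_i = 92 + 4*i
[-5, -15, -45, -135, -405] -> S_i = -5*3^i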